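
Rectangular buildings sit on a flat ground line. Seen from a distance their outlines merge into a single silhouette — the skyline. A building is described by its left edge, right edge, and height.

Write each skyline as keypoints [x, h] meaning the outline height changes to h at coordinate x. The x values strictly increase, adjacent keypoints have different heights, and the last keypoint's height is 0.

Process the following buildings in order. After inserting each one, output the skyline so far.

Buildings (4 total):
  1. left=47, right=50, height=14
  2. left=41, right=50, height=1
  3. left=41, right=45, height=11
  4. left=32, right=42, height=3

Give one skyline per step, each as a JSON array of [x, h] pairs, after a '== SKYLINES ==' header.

== SKYLINES ==
[[47,14],[50,0]]
[[41,1],[47,14],[50,0]]
[[41,11],[45,1],[47,14],[50,0]]
[[32,3],[41,11],[45,1],[47,14],[50,0]]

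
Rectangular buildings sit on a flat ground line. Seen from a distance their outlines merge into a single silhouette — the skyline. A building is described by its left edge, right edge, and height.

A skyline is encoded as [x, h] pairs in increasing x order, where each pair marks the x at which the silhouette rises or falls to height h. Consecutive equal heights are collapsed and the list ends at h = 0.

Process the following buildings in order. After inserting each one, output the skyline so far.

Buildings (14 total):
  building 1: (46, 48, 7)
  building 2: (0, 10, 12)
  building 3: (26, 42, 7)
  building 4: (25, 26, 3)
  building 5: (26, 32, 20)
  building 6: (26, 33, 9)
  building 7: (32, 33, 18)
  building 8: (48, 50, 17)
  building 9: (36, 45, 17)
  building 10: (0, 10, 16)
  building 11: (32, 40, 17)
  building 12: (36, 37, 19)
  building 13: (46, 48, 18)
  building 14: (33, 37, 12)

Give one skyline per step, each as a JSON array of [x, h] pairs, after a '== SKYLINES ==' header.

== SKYLINES ==
[[46,7],[48,0]]
[[0,12],[10,0],[46,7],[48,0]]
[[0,12],[10,0],[26,7],[42,0],[46,7],[48,0]]
[[0,12],[10,0],[25,3],[26,7],[42,0],[46,7],[48,0]]
[[0,12],[10,0],[25,3],[26,20],[32,7],[42,0],[46,7],[48,0]]
[[0,12],[10,0],[25,3],[26,20],[32,9],[33,7],[42,0],[46,7],[48,0]]
[[0,12],[10,0],[25,3],[26,20],[32,18],[33,7],[42,0],[46,7],[48,0]]
[[0,12],[10,0],[25,3],[26,20],[32,18],[33,7],[42,0],[46,7],[48,17],[50,0]]
[[0,12],[10,0],[25,3],[26,20],[32,18],[33,7],[36,17],[45,0],[46,7],[48,17],[50,0]]
[[0,16],[10,0],[25,3],[26,20],[32,18],[33,7],[36,17],[45,0],[46,7],[48,17],[50,0]]
[[0,16],[10,0],[25,3],[26,20],[32,18],[33,17],[45,0],[46,7],[48,17],[50,0]]
[[0,16],[10,0],[25,3],[26,20],[32,18],[33,17],[36,19],[37,17],[45,0],[46,7],[48,17],[50,0]]
[[0,16],[10,0],[25,3],[26,20],[32,18],[33,17],[36,19],[37,17],[45,0],[46,18],[48,17],[50,0]]
[[0,16],[10,0],[25,3],[26,20],[32,18],[33,17],[36,19],[37,17],[45,0],[46,18],[48,17],[50,0]]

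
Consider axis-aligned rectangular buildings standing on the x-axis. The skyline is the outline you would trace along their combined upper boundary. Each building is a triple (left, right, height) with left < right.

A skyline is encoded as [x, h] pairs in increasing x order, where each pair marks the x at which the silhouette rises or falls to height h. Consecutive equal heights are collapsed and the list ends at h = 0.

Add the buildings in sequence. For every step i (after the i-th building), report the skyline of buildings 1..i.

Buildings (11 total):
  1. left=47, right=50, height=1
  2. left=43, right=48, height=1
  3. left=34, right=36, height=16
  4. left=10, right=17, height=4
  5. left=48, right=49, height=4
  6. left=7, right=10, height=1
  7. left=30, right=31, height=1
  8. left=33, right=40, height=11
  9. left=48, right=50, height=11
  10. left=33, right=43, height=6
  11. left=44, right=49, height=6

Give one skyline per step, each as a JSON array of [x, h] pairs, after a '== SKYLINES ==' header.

== SKYLINES ==
[[47,1],[50,0]]
[[43,1],[50,0]]
[[34,16],[36,0],[43,1],[50,0]]
[[10,4],[17,0],[34,16],[36,0],[43,1],[50,0]]
[[10,4],[17,0],[34,16],[36,0],[43,1],[48,4],[49,1],[50,0]]
[[7,1],[10,4],[17,0],[34,16],[36,0],[43,1],[48,4],[49,1],[50,0]]
[[7,1],[10,4],[17,0],[30,1],[31,0],[34,16],[36,0],[43,1],[48,4],[49,1],[50,0]]
[[7,1],[10,4],[17,0],[30,1],[31,0],[33,11],[34,16],[36,11],[40,0],[43,1],[48,4],[49,1],[50,0]]
[[7,1],[10,4],[17,0],[30,1],[31,0],[33,11],[34,16],[36,11],[40,0],[43,1],[48,11],[50,0]]
[[7,1],[10,4],[17,0],[30,1],[31,0],[33,11],[34,16],[36,11],[40,6],[43,1],[48,11],[50,0]]
[[7,1],[10,4],[17,0],[30,1],[31,0],[33,11],[34,16],[36,11],[40,6],[43,1],[44,6],[48,11],[50,0]]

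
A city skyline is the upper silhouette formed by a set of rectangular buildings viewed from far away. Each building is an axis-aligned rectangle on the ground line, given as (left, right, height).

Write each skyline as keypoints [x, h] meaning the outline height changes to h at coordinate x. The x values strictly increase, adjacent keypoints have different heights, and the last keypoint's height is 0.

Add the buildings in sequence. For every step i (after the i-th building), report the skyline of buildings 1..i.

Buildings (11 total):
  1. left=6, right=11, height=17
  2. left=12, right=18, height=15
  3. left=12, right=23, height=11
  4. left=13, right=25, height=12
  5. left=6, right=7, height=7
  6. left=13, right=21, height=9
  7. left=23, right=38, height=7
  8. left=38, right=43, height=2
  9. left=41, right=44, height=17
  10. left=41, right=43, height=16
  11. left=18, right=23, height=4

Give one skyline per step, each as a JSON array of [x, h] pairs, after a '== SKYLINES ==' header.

== SKYLINES ==
[[6,17],[11,0]]
[[6,17],[11,0],[12,15],[18,0]]
[[6,17],[11,0],[12,15],[18,11],[23,0]]
[[6,17],[11,0],[12,15],[18,12],[25,0]]
[[6,17],[11,0],[12,15],[18,12],[25,0]]
[[6,17],[11,0],[12,15],[18,12],[25,0]]
[[6,17],[11,0],[12,15],[18,12],[25,7],[38,0]]
[[6,17],[11,0],[12,15],[18,12],[25,7],[38,2],[43,0]]
[[6,17],[11,0],[12,15],[18,12],[25,7],[38,2],[41,17],[44,0]]
[[6,17],[11,0],[12,15],[18,12],[25,7],[38,2],[41,17],[44,0]]
[[6,17],[11,0],[12,15],[18,12],[25,7],[38,2],[41,17],[44,0]]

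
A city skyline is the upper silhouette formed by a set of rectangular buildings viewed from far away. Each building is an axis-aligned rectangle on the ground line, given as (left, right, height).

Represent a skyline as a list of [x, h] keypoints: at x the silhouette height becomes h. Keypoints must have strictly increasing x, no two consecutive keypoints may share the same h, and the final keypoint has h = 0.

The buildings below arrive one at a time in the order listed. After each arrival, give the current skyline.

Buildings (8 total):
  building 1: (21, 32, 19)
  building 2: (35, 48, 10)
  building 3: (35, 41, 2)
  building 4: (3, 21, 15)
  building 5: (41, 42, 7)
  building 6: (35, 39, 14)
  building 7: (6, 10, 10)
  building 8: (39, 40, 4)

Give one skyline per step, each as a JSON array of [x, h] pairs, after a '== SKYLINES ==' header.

== SKYLINES ==
[[21,19],[32,0]]
[[21,19],[32,0],[35,10],[48,0]]
[[21,19],[32,0],[35,10],[48,0]]
[[3,15],[21,19],[32,0],[35,10],[48,0]]
[[3,15],[21,19],[32,0],[35,10],[48,0]]
[[3,15],[21,19],[32,0],[35,14],[39,10],[48,0]]
[[3,15],[21,19],[32,0],[35,14],[39,10],[48,0]]
[[3,15],[21,19],[32,0],[35,14],[39,10],[48,0]]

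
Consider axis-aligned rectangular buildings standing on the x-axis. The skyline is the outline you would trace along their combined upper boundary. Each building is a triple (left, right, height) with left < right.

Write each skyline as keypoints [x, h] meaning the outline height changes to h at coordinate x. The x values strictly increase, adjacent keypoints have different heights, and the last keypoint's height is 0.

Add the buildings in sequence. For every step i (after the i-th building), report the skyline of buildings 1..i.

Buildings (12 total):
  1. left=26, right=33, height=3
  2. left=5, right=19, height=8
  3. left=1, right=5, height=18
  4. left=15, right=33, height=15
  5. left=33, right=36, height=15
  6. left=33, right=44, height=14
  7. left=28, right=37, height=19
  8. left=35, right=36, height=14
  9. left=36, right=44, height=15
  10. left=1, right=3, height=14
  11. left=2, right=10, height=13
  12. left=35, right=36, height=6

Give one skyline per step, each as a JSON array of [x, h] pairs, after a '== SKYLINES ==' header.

== SKYLINES ==
[[26,3],[33,0]]
[[5,8],[19,0],[26,3],[33,0]]
[[1,18],[5,8],[19,0],[26,3],[33,0]]
[[1,18],[5,8],[15,15],[33,0]]
[[1,18],[5,8],[15,15],[36,0]]
[[1,18],[5,8],[15,15],[36,14],[44,0]]
[[1,18],[5,8],[15,15],[28,19],[37,14],[44,0]]
[[1,18],[5,8],[15,15],[28,19],[37,14],[44,0]]
[[1,18],[5,8],[15,15],[28,19],[37,15],[44,0]]
[[1,18],[5,8],[15,15],[28,19],[37,15],[44,0]]
[[1,18],[5,13],[10,8],[15,15],[28,19],[37,15],[44,0]]
[[1,18],[5,13],[10,8],[15,15],[28,19],[37,15],[44,0]]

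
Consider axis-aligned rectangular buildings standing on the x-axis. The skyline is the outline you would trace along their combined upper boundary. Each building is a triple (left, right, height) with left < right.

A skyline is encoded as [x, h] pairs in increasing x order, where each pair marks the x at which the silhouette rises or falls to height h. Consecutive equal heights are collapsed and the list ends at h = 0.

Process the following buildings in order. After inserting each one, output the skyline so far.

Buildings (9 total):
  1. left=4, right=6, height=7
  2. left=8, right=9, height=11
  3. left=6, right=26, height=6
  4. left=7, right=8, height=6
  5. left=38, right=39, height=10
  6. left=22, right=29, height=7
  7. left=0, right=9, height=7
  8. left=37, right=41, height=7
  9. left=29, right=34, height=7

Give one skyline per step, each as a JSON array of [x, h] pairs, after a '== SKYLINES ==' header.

== SKYLINES ==
[[4,7],[6,0]]
[[4,7],[6,0],[8,11],[9,0]]
[[4,7],[6,6],[8,11],[9,6],[26,0]]
[[4,7],[6,6],[8,11],[9,6],[26,0]]
[[4,7],[6,6],[8,11],[9,6],[26,0],[38,10],[39,0]]
[[4,7],[6,6],[8,11],[9,6],[22,7],[29,0],[38,10],[39,0]]
[[0,7],[8,11],[9,6],[22,7],[29,0],[38,10],[39,0]]
[[0,7],[8,11],[9,6],[22,7],[29,0],[37,7],[38,10],[39,7],[41,0]]
[[0,7],[8,11],[9,6],[22,7],[34,0],[37,7],[38,10],[39,7],[41,0]]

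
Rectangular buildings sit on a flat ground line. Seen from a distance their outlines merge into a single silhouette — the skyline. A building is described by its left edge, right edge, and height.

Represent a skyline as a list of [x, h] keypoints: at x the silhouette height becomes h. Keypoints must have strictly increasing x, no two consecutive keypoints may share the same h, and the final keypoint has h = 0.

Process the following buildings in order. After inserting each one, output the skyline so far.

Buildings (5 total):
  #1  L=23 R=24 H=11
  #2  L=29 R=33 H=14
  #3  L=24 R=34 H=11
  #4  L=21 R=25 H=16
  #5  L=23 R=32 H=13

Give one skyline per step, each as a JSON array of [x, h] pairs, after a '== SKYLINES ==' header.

== SKYLINES ==
[[23,11],[24,0]]
[[23,11],[24,0],[29,14],[33,0]]
[[23,11],[29,14],[33,11],[34,0]]
[[21,16],[25,11],[29,14],[33,11],[34,0]]
[[21,16],[25,13],[29,14],[33,11],[34,0]]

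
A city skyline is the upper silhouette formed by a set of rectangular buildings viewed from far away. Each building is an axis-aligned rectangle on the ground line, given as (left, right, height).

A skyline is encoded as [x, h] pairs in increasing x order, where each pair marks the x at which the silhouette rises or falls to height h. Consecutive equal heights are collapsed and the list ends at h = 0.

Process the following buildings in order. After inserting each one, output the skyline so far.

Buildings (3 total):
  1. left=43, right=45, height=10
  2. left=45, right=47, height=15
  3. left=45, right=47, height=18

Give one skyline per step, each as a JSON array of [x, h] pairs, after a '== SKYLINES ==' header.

== SKYLINES ==
[[43,10],[45,0]]
[[43,10],[45,15],[47,0]]
[[43,10],[45,18],[47,0]]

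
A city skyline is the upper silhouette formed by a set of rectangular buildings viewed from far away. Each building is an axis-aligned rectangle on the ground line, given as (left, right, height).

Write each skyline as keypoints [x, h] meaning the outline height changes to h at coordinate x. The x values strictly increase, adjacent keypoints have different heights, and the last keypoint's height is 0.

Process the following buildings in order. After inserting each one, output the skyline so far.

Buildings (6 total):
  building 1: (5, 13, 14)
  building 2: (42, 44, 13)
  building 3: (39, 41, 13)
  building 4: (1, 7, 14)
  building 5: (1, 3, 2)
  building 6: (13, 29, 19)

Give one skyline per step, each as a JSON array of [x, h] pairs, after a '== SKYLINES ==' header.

== SKYLINES ==
[[5,14],[13,0]]
[[5,14],[13,0],[42,13],[44,0]]
[[5,14],[13,0],[39,13],[41,0],[42,13],[44,0]]
[[1,14],[13,0],[39,13],[41,0],[42,13],[44,0]]
[[1,14],[13,0],[39,13],[41,0],[42,13],[44,0]]
[[1,14],[13,19],[29,0],[39,13],[41,0],[42,13],[44,0]]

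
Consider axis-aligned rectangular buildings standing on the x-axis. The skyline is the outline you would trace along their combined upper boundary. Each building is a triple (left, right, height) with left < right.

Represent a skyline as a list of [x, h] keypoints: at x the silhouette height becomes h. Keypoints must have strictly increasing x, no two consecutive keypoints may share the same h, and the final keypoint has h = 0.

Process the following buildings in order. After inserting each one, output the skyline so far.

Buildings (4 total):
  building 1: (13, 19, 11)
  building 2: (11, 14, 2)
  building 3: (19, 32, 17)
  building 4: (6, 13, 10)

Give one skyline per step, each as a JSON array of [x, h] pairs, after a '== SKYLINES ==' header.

== SKYLINES ==
[[13,11],[19,0]]
[[11,2],[13,11],[19,0]]
[[11,2],[13,11],[19,17],[32,0]]
[[6,10],[13,11],[19,17],[32,0]]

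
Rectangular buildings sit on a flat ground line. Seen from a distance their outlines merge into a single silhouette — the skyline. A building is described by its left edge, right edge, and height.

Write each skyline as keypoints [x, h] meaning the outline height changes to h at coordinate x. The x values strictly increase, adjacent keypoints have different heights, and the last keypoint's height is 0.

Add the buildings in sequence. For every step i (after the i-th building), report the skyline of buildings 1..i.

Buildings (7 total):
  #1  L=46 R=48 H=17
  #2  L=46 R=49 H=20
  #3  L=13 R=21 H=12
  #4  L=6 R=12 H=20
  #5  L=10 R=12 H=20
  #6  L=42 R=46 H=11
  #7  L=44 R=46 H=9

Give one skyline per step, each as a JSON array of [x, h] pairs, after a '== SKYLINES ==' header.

== SKYLINES ==
[[46,17],[48,0]]
[[46,20],[49,0]]
[[13,12],[21,0],[46,20],[49,0]]
[[6,20],[12,0],[13,12],[21,0],[46,20],[49,0]]
[[6,20],[12,0],[13,12],[21,0],[46,20],[49,0]]
[[6,20],[12,0],[13,12],[21,0],[42,11],[46,20],[49,0]]
[[6,20],[12,0],[13,12],[21,0],[42,11],[46,20],[49,0]]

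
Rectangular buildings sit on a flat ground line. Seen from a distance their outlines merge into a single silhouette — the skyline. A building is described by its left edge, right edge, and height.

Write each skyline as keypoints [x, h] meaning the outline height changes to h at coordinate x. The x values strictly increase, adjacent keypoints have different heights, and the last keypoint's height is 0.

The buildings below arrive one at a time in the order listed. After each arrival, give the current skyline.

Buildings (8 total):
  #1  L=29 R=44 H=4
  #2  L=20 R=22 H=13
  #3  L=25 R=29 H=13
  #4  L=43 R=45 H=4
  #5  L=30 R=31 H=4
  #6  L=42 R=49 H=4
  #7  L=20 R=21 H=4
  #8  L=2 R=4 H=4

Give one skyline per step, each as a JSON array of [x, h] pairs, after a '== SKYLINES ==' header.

== SKYLINES ==
[[29,4],[44,0]]
[[20,13],[22,0],[29,4],[44,0]]
[[20,13],[22,0],[25,13],[29,4],[44,0]]
[[20,13],[22,0],[25,13],[29,4],[45,0]]
[[20,13],[22,0],[25,13],[29,4],[45,0]]
[[20,13],[22,0],[25,13],[29,4],[49,0]]
[[20,13],[22,0],[25,13],[29,4],[49,0]]
[[2,4],[4,0],[20,13],[22,0],[25,13],[29,4],[49,0]]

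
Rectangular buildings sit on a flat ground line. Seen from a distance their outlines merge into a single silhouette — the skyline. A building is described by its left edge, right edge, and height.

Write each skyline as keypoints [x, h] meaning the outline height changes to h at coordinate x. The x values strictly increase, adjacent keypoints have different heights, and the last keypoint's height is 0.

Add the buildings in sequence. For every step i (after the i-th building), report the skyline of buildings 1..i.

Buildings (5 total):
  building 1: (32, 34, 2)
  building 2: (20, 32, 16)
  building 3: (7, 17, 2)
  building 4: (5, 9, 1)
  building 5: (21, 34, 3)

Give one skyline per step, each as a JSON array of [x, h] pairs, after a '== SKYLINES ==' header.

== SKYLINES ==
[[32,2],[34,0]]
[[20,16],[32,2],[34,0]]
[[7,2],[17,0],[20,16],[32,2],[34,0]]
[[5,1],[7,2],[17,0],[20,16],[32,2],[34,0]]
[[5,1],[7,2],[17,0],[20,16],[32,3],[34,0]]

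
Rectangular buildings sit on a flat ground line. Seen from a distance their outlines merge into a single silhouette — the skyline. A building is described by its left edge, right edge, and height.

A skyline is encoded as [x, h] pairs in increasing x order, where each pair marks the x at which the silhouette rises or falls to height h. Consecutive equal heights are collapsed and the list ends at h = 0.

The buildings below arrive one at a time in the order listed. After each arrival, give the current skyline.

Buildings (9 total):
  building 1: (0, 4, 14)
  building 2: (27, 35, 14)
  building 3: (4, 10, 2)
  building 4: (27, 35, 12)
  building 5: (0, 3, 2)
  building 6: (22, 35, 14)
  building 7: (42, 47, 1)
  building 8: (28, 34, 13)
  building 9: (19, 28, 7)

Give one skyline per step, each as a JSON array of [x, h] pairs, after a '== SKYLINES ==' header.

== SKYLINES ==
[[0,14],[4,0]]
[[0,14],[4,0],[27,14],[35,0]]
[[0,14],[4,2],[10,0],[27,14],[35,0]]
[[0,14],[4,2],[10,0],[27,14],[35,0]]
[[0,14],[4,2],[10,0],[27,14],[35,0]]
[[0,14],[4,2],[10,0],[22,14],[35,0]]
[[0,14],[4,2],[10,0],[22,14],[35,0],[42,1],[47,0]]
[[0,14],[4,2],[10,0],[22,14],[35,0],[42,1],[47,0]]
[[0,14],[4,2],[10,0],[19,7],[22,14],[35,0],[42,1],[47,0]]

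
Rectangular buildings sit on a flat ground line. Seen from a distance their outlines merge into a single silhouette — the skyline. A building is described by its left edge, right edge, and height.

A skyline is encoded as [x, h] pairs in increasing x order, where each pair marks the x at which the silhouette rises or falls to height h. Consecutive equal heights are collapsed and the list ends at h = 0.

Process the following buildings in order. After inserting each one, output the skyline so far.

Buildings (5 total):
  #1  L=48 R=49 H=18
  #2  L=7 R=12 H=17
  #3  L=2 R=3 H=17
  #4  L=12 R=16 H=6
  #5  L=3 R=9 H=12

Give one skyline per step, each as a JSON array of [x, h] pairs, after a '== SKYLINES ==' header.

== SKYLINES ==
[[48,18],[49,0]]
[[7,17],[12,0],[48,18],[49,0]]
[[2,17],[3,0],[7,17],[12,0],[48,18],[49,0]]
[[2,17],[3,0],[7,17],[12,6],[16,0],[48,18],[49,0]]
[[2,17],[3,12],[7,17],[12,6],[16,0],[48,18],[49,0]]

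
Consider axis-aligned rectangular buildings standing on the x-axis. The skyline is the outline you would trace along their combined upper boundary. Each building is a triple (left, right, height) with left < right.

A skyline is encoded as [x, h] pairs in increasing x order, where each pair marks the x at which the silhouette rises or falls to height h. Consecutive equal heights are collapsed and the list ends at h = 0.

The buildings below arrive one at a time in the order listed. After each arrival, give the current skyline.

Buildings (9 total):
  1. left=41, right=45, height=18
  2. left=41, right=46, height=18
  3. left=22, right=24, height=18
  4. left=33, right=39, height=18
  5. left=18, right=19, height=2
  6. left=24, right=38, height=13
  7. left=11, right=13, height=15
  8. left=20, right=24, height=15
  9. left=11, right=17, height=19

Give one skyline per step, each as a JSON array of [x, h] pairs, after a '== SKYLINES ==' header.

== SKYLINES ==
[[41,18],[45,0]]
[[41,18],[46,0]]
[[22,18],[24,0],[41,18],[46,0]]
[[22,18],[24,0],[33,18],[39,0],[41,18],[46,0]]
[[18,2],[19,0],[22,18],[24,0],[33,18],[39,0],[41,18],[46,0]]
[[18,2],[19,0],[22,18],[24,13],[33,18],[39,0],[41,18],[46,0]]
[[11,15],[13,0],[18,2],[19,0],[22,18],[24,13],[33,18],[39,0],[41,18],[46,0]]
[[11,15],[13,0],[18,2],[19,0],[20,15],[22,18],[24,13],[33,18],[39,0],[41,18],[46,0]]
[[11,19],[17,0],[18,2],[19,0],[20,15],[22,18],[24,13],[33,18],[39,0],[41,18],[46,0]]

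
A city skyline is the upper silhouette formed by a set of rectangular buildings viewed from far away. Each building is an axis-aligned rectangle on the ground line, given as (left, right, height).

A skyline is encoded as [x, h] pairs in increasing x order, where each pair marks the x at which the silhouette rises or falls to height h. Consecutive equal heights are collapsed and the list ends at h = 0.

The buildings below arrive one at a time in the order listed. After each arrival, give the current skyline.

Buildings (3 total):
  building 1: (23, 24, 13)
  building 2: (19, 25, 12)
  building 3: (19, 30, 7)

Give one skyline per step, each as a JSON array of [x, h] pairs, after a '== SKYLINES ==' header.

== SKYLINES ==
[[23,13],[24,0]]
[[19,12],[23,13],[24,12],[25,0]]
[[19,12],[23,13],[24,12],[25,7],[30,0]]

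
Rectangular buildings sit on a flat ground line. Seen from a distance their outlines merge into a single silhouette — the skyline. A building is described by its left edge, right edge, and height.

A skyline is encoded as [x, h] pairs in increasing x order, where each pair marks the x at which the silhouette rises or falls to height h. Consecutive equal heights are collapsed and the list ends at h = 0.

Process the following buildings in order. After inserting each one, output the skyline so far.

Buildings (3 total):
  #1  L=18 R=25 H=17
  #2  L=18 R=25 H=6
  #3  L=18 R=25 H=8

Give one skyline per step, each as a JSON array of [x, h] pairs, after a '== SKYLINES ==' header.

== SKYLINES ==
[[18,17],[25,0]]
[[18,17],[25,0]]
[[18,17],[25,0]]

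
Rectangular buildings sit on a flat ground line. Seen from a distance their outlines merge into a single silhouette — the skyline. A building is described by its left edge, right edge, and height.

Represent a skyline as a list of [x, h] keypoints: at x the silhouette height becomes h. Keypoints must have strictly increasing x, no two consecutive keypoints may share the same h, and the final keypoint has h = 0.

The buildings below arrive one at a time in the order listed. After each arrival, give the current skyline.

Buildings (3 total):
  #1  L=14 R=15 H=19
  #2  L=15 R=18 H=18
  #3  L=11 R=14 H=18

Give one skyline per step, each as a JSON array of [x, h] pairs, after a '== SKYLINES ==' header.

== SKYLINES ==
[[14,19],[15,0]]
[[14,19],[15,18],[18,0]]
[[11,18],[14,19],[15,18],[18,0]]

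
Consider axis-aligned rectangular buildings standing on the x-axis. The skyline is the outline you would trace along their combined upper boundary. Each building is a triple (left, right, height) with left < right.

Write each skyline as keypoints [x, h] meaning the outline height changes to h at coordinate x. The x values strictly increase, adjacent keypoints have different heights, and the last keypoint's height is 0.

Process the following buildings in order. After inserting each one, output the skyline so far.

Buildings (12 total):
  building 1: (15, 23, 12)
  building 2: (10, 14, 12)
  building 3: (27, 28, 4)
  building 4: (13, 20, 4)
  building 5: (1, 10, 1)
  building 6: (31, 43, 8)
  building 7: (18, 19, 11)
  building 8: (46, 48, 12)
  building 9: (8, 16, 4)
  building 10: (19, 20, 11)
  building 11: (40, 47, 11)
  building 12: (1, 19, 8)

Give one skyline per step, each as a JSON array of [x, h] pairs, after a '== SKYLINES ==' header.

== SKYLINES ==
[[15,12],[23,0]]
[[10,12],[14,0],[15,12],[23,0]]
[[10,12],[14,0],[15,12],[23,0],[27,4],[28,0]]
[[10,12],[14,4],[15,12],[23,0],[27,4],[28,0]]
[[1,1],[10,12],[14,4],[15,12],[23,0],[27,4],[28,0]]
[[1,1],[10,12],[14,4],[15,12],[23,0],[27,4],[28,0],[31,8],[43,0]]
[[1,1],[10,12],[14,4],[15,12],[23,0],[27,4],[28,0],[31,8],[43,0]]
[[1,1],[10,12],[14,4],[15,12],[23,0],[27,4],[28,0],[31,8],[43,0],[46,12],[48,0]]
[[1,1],[8,4],[10,12],[14,4],[15,12],[23,0],[27,4],[28,0],[31,8],[43,0],[46,12],[48,0]]
[[1,1],[8,4],[10,12],[14,4],[15,12],[23,0],[27,4],[28,0],[31,8],[43,0],[46,12],[48,0]]
[[1,1],[8,4],[10,12],[14,4],[15,12],[23,0],[27,4],[28,0],[31,8],[40,11],[46,12],[48,0]]
[[1,8],[10,12],[14,8],[15,12],[23,0],[27,4],[28,0],[31,8],[40,11],[46,12],[48,0]]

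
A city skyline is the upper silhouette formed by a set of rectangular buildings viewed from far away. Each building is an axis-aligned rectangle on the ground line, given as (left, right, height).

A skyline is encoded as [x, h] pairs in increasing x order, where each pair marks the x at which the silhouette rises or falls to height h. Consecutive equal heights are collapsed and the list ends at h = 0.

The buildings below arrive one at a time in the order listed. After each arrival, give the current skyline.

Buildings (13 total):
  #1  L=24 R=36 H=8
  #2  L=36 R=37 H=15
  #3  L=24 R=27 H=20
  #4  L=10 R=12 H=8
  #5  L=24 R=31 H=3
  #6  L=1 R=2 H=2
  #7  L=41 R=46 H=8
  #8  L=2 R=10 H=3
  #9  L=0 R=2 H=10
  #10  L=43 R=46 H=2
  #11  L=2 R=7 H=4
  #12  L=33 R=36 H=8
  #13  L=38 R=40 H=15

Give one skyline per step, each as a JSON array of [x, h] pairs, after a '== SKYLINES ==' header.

== SKYLINES ==
[[24,8],[36,0]]
[[24,8],[36,15],[37,0]]
[[24,20],[27,8],[36,15],[37,0]]
[[10,8],[12,0],[24,20],[27,8],[36,15],[37,0]]
[[10,8],[12,0],[24,20],[27,8],[36,15],[37,0]]
[[1,2],[2,0],[10,8],[12,0],[24,20],[27,8],[36,15],[37,0]]
[[1,2],[2,0],[10,8],[12,0],[24,20],[27,8],[36,15],[37,0],[41,8],[46,0]]
[[1,2],[2,3],[10,8],[12,0],[24,20],[27,8],[36,15],[37,0],[41,8],[46,0]]
[[0,10],[2,3],[10,8],[12,0],[24,20],[27,8],[36,15],[37,0],[41,8],[46,0]]
[[0,10],[2,3],[10,8],[12,0],[24,20],[27,8],[36,15],[37,0],[41,8],[46,0]]
[[0,10],[2,4],[7,3],[10,8],[12,0],[24,20],[27,8],[36,15],[37,0],[41,8],[46,0]]
[[0,10],[2,4],[7,3],[10,8],[12,0],[24,20],[27,8],[36,15],[37,0],[41,8],[46,0]]
[[0,10],[2,4],[7,3],[10,8],[12,0],[24,20],[27,8],[36,15],[37,0],[38,15],[40,0],[41,8],[46,0]]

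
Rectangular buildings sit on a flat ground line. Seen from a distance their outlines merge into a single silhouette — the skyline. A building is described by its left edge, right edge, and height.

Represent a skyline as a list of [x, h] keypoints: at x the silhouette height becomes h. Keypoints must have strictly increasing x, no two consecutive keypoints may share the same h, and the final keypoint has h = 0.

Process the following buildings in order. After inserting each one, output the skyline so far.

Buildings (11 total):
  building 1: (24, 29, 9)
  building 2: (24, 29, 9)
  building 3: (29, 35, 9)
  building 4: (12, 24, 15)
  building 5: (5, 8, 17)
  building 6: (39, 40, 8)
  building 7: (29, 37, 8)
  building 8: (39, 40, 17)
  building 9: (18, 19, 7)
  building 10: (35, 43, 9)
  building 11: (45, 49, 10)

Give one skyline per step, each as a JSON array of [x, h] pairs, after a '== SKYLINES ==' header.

== SKYLINES ==
[[24,9],[29,0]]
[[24,9],[29,0]]
[[24,9],[35,0]]
[[12,15],[24,9],[35,0]]
[[5,17],[8,0],[12,15],[24,9],[35,0]]
[[5,17],[8,0],[12,15],[24,9],[35,0],[39,8],[40,0]]
[[5,17],[8,0],[12,15],[24,9],[35,8],[37,0],[39,8],[40,0]]
[[5,17],[8,0],[12,15],[24,9],[35,8],[37,0],[39,17],[40,0]]
[[5,17],[8,0],[12,15],[24,9],[35,8],[37,0],[39,17],[40,0]]
[[5,17],[8,0],[12,15],[24,9],[39,17],[40,9],[43,0]]
[[5,17],[8,0],[12,15],[24,9],[39,17],[40,9],[43,0],[45,10],[49,0]]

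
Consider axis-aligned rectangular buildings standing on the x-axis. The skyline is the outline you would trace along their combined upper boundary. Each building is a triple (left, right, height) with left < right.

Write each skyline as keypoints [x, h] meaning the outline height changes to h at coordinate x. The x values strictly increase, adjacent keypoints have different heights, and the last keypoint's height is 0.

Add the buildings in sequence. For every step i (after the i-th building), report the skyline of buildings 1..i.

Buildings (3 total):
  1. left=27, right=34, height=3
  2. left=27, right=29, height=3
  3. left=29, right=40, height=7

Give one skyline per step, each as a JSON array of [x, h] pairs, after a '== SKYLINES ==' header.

== SKYLINES ==
[[27,3],[34,0]]
[[27,3],[34,0]]
[[27,3],[29,7],[40,0]]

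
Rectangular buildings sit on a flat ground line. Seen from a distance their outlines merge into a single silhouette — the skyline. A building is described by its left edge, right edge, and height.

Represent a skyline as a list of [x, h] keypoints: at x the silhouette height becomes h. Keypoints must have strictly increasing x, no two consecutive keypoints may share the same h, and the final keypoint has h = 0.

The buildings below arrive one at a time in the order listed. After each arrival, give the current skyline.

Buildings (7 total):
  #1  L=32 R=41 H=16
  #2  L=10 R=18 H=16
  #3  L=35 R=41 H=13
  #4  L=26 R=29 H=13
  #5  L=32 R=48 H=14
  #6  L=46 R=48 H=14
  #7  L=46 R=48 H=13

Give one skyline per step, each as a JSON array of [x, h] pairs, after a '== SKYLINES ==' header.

== SKYLINES ==
[[32,16],[41,0]]
[[10,16],[18,0],[32,16],[41,0]]
[[10,16],[18,0],[32,16],[41,0]]
[[10,16],[18,0],[26,13],[29,0],[32,16],[41,0]]
[[10,16],[18,0],[26,13],[29,0],[32,16],[41,14],[48,0]]
[[10,16],[18,0],[26,13],[29,0],[32,16],[41,14],[48,0]]
[[10,16],[18,0],[26,13],[29,0],[32,16],[41,14],[48,0]]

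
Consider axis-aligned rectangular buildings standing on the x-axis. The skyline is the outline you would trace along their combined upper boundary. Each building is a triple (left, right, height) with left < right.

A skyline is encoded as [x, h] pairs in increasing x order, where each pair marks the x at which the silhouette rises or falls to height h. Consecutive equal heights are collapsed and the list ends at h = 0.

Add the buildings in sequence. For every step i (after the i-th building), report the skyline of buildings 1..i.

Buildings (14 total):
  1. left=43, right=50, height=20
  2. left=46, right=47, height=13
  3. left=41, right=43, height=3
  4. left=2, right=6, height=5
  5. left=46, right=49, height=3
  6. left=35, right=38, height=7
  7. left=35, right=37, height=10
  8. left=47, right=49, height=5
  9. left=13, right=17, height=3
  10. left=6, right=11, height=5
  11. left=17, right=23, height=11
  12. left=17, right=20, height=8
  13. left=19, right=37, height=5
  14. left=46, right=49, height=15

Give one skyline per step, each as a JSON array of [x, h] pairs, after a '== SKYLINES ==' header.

== SKYLINES ==
[[43,20],[50,0]]
[[43,20],[50,0]]
[[41,3],[43,20],[50,0]]
[[2,5],[6,0],[41,3],[43,20],[50,0]]
[[2,5],[6,0],[41,3],[43,20],[50,0]]
[[2,5],[6,0],[35,7],[38,0],[41,3],[43,20],[50,0]]
[[2,5],[6,0],[35,10],[37,7],[38,0],[41,3],[43,20],[50,0]]
[[2,5],[6,0],[35,10],[37,7],[38,0],[41,3],[43,20],[50,0]]
[[2,5],[6,0],[13,3],[17,0],[35,10],[37,7],[38,0],[41,3],[43,20],[50,0]]
[[2,5],[11,0],[13,3],[17,0],[35,10],[37,7],[38,0],[41,3],[43,20],[50,0]]
[[2,5],[11,0],[13,3],[17,11],[23,0],[35,10],[37,7],[38,0],[41,3],[43,20],[50,0]]
[[2,5],[11,0],[13,3],[17,11],[23,0],[35,10],[37,7],[38,0],[41,3],[43,20],[50,0]]
[[2,5],[11,0],[13,3],[17,11],[23,5],[35,10],[37,7],[38,0],[41,3],[43,20],[50,0]]
[[2,5],[11,0],[13,3],[17,11],[23,5],[35,10],[37,7],[38,0],[41,3],[43,20],[50,0]]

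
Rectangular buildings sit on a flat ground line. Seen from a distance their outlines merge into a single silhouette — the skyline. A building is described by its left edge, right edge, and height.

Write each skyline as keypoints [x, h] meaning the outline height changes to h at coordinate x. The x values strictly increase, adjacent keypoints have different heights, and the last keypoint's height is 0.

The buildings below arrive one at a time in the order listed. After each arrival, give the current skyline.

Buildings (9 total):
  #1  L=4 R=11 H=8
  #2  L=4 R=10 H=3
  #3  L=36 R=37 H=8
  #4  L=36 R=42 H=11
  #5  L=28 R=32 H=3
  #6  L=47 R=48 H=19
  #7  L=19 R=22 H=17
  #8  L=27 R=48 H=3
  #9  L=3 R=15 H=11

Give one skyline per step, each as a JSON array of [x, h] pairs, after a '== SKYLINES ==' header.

== SKYLINES ==
[[4,8],[11,0]]
[[4,8],[11,0]]
[[4,8],[11,0],[36,8],[37,0]]
[[4,8],[11,0],[36,11],[42,0]]
[[4,8],[11,0],[28,3],[32,0],[36,11],[42,0]]
[[4,8],[11,0],[28,3],[32,0],[36,11],[42,0],[47,19],[48,0]]
[[4,8],[11,0],[19,17],[22,0],[28,3],[32,0],[36,11],[42,0],[47,19],[48,0]]
[[4,8],[11,0],[19,17],[22,0],[27,3],[36,11],[42,3],[47,19],[48,0]]
[[3,11],[15,0],[19,17],[22,0],[27,3],[36,11],[42,3],[47,19],[48,0]]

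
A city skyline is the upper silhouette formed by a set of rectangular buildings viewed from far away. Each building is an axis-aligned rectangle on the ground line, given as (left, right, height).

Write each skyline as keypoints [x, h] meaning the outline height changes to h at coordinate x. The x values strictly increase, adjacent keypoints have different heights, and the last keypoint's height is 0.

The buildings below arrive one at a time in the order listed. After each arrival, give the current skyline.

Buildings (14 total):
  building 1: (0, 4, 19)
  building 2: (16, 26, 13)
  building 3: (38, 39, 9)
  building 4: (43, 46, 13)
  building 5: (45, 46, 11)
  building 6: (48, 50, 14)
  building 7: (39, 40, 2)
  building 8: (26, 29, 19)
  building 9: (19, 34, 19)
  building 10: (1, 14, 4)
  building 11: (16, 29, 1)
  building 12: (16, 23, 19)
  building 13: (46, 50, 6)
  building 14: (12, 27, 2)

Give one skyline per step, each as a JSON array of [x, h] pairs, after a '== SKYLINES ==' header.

== SKYLINES ==
[[0,19],[4,0]]
[[0,19],[4,0],[16,13],[26,0]]
[[0,19],[4,0],[16,13],[26,0],[38,9],[39,0]]
[[0,19],[4,0],[16,13],[26,0],[38,9],[39,0],[43,13],[46,0]]
[[0,19],[4,0],[16,13],[26,0],[38,9],[39,0],[43,13],[46,0]]
[[0,19],[4,0],[16,13],[26,0],[38,9],[39,0],[43,13],[46,0],[48,14],[50,0]]
[[0,19],[4,0],[16,13],[26,0],[38,9],[39,2],[40,0],[43,13],[46,0],[48,14],[50,0]]
[[0,19],[4,0],[16,13],[26,19],[29,0],[38,9],[39,2],[40,0],[43,13],[46,0],[48,14],[50,0]]
[[0,19],[4,0],[16,13],[19,19],[34,0],[38,9],[39,2],[40,0],[43,13],[46,0],[48,14],[50,0]]
[[0,19],[4,4],[14,0],[16,13],[19,19],[34,0],[38,9],[39,2],[40,0],[43,13],[46,0],[48,14],[50,0]]
[[0,19],[4,4],[14,0],[16,13],[19,19],[34,0],[38,9],[39,2],[40,0],[43,13],[46,0],[48,14],[50,0]]
[[0,19],[4,4],[14,0],[16,19],[34,0],[38,9],[39,2],[40,0],[43,13],[46,0],[48,14],[50,0]]
[[0,19],[4,4],[14,0],[16,19],[34,0],[38,9],[39,2],[40,0],[43,13],[46,6],[48,14],[50,0]]
[[0,19],[4,4],[14,2],[16,19],[34,0],[38,9],[39,2],[40,0],[43,13],[46,6],[48,14],[50,0]]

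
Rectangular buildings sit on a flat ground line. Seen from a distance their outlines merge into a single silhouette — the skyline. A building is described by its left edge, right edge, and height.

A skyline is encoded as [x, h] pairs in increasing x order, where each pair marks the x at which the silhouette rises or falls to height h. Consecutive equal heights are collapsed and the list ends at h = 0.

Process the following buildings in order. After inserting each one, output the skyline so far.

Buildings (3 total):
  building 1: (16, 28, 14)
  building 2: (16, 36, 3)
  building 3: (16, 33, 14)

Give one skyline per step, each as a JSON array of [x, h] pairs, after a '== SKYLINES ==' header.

== SKYLINES ==
[[16,14],[28,0]]
[[16,14],[28,3],[36,0]]
[[16,14],[33,3],[36,0]]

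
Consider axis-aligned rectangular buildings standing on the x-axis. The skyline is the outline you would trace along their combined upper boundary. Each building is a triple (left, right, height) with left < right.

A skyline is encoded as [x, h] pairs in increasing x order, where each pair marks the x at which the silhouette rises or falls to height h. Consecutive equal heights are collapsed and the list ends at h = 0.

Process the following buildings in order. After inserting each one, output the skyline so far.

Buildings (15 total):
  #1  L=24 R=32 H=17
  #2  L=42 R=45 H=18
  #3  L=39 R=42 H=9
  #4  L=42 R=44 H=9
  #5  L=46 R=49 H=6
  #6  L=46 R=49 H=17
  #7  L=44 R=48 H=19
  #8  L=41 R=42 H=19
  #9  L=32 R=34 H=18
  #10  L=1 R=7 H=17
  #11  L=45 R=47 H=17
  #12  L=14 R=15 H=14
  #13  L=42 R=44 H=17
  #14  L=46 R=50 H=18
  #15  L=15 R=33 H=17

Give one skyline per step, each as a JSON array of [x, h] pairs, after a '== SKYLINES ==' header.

== SKYLINES ==
[[24,17],[32,0]]
[[24,17],[32,0],[42,18],[45,0]]
[[24,17],[32,0],[39,9],[42,18],[45,0]]
[[24,17],[32,0],[39,9],[42,18],[45,0]]
[[24,17],[32,0],[39,9],[42,18],[45,0],[46,6],[49,0]]
[[24,17],[32,0],[39,9],[42,18],[45,0],[46,17],[49,0]]
[[24,17],[32,0],[39,9],[42,18],[44,19],[48,17],[49,0]]
[[24,17],[32,0],[39,9],[41,19],[42,18],[44,19],[48,17],[49,0]]
[[24,17],[32,18],[34,0],[39,9],[41,19],[42,18],[44,19],[48,17],[49,0]]
[[1,17],[7,0],[24,17],[32,18],[34,0],[39,9],[41,19],[42,18],[44,19],[48,17],[49,0]]
[[1,17],[7,0],[24,17],[32,18],[34,0],[39,9],[41,19],[42,18],[44,19],[48,17],[49,0]]
[[1,17],[7,0],[14,14],[15,0],[24,17],[32,18],[34,0],[39,9],[41,19],[42,18],[44,19],[48,17],[49,0]]
[[1,17],[7,0],[14,14],[15,0],[24,17],[32,18],[34,0],[39,9],[41,19],[42,18],[44,19],[48,17],[49,0]]
[[1,17],[7,0],[14,14],[15,0],[24,17],[32,18],[34,0],[39,9],[41,19],[42,18],[44,19],[48,18],[50,0]]
[[1,17],[7,0],[14,14],[15,17],[32,18],[34,0],[39,9],[41,19],[42,18],[44,19],[48,18],[50,0]]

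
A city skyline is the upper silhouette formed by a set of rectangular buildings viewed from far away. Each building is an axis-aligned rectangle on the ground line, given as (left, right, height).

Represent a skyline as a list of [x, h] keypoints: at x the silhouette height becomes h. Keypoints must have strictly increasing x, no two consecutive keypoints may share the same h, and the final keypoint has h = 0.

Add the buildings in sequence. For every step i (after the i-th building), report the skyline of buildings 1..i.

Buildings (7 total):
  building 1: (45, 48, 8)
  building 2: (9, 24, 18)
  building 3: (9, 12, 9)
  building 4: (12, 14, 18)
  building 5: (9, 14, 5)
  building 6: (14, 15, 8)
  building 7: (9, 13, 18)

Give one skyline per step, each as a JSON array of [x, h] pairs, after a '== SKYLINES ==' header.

== SKYLINES ==
[[45,8],[48,0]]
[[9,18],[24,0],[45,8],[48,0]]
[[9,18],[24,0],[45,8],[48,0]]
[[9,18],[24,0],[45,8],[48,0]]
[[9,18],[24,0],[45,8],[48,0]]
[[9,18],[24,0],[45,8],[48,0]]
[[9,18],[24,0],[45,8],[48,0]]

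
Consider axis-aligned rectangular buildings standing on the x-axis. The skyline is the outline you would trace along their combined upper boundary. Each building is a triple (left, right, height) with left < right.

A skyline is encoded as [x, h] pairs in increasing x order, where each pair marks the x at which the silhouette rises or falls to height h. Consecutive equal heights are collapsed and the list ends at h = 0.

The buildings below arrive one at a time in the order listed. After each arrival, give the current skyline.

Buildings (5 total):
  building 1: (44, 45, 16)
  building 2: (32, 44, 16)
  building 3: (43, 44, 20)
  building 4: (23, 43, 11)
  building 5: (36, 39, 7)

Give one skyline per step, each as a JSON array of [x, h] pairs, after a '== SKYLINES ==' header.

== SKYLINES ==
[[44,16],[45,0]]
[[32,16],[45,0]]
[[32,16],[43,20],[44,16],[45,0]]
[[23,11],[32,16],[43,20],[44,16],[45,0]]
[[23,11],[32,16],[43,20],[44,16],[45,0]]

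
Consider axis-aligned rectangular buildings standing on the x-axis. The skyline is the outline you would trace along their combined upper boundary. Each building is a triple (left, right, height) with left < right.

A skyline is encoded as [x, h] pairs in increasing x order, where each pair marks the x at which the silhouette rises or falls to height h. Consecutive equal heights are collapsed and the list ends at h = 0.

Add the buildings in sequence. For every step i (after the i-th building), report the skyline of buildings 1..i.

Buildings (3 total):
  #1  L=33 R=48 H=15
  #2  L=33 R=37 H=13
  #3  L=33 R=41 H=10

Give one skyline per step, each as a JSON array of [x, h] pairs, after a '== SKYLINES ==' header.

== SKYLINES ==
[[33,15],[48,0]]
[[33,15],[48,0]]
[[33,15],[48,0]]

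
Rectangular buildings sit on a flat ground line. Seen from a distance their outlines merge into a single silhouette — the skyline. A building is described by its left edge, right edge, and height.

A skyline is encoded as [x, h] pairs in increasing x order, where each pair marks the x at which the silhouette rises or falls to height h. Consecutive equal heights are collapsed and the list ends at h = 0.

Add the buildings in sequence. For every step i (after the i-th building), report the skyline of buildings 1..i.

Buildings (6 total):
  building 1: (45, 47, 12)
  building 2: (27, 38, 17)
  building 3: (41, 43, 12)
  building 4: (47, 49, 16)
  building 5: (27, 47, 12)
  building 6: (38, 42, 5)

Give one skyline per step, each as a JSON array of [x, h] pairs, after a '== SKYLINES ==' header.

== SKYLINES ==
[[45,12],[47,0]]
[[27,17],[38,0],[45,12],[47,0]]
[[27,17],[38,0],[41,12],[43,0],[45,12],[47,0]]
[[27,17],[38,0],[41,12],[43,0],[45,12],[47,16],[49,0]]
[[27,17],[38,12],[47,16],[49,0]]
[[27,17],[38,12],[47,16],[49,0]]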